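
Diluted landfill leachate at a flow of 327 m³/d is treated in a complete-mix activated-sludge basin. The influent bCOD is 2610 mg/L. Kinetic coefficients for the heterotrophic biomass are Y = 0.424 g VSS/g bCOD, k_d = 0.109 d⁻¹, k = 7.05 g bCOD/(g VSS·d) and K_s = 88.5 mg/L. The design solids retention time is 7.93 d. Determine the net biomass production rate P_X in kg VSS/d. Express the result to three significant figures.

P_X ≈ 194 kg VSS/d

For a completely mixed reactor with recycle the Lawrence–McCarty relation gives S = K_s·(1 + k_d·θ_c) / [θ_c·(Y·k − k_d) − 1] = 88.5 × (1 + 0.109 × 7.93) / [7.93 × (0.424 × 7.05 − 0.109) − 1] = 165.0 / 21.84 = 7.555 mg/L.
Correct the yield for decay: Y_obs = Y/(1 + k_d θ_c) = 0.424 / (1 + 0.109 × 7.93) = 0.424 / 1.864 = 0.2274.
Mass of bCOD removed per day: Q(S₀ − S) = 327 × 2602 g/m³ = 851.0 kg/d.
P_X = Y_obs · Q(S₀ − S) = 0.2274 × 851.0 = 193.5 kg VSS/d.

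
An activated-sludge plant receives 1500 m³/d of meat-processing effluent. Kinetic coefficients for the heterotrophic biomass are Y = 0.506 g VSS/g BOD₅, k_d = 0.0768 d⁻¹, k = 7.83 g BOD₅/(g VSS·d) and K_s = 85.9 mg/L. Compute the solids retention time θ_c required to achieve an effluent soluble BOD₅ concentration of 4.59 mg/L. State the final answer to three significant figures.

Specific growth rate at S = 4.59 mg/L: μ = YkS/(K_s+S) = 0.506·7.83·4.59/(85.9+4.59) = 0.2010 d⁻¹.
θ_c = 1/(μ − k_d) = 1/(0.2010 − 0.0768) = 1/0.1242 = 8.054 d.

θ_c ≈ 8.05 d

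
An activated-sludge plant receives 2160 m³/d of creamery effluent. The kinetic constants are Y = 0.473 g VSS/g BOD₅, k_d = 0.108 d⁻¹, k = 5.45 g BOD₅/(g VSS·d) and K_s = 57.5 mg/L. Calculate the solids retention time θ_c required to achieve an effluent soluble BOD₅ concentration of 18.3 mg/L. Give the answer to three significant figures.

Specific growth rate at S = 18.3 mg/L: μ = YkS/(K_s+S) = 0.473·5.45·18.3/(57.5+18.3) = 0.6224 d⁻¹.
1/θ_c = 0.6224 − 0.108 = 0.5144 d⁻¹, so θ_c = 1.944 d.

θ_c ≈ 1.94 d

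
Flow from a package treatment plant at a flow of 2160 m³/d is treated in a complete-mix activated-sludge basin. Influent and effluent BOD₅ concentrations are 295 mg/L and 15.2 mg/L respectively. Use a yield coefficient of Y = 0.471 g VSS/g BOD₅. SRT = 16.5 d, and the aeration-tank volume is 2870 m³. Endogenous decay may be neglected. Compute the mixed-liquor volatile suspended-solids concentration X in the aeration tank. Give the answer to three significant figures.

X ≈ 1640 mg/L

X = Y·Q·ΔS·θ_c / V = 0.471 × 2160 × (295 − 15.2) × 16.5 / 2870 = 1637 mg/L.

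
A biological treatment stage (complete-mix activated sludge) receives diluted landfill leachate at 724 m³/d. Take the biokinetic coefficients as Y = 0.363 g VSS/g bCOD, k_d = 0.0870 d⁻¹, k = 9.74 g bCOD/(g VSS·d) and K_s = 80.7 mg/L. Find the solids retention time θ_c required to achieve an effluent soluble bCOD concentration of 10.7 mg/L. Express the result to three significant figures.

At the target effluent, Y k S/(K_s+S) = 0.363×9.74×10.7/91.40 = 0.4139 d⁻¹.
1/θ_c = 0.4139 − 0.0870 = 0.3269 d⁻¹, so θ_c = 3.059 d.

θ_c ≈ 3.06 d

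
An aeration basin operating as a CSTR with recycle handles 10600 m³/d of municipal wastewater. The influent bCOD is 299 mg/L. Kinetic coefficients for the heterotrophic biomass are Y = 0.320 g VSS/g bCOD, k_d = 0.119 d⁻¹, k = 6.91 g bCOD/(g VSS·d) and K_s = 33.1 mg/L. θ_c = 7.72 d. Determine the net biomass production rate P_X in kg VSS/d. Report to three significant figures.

For a completely mixed reactor with recycle the Lawrence–McCarty relation gives S = K_s·(1 + k_d·θ_c) / [θ_c·(Y·k − k_d) − 1] = 33.1 × (1 + 0.119 × 7.72) / [7.72 × (0.320 × 6.91 − 0.119) − 1] = 63.51 / 15.15 = 4.191 mg/L.
Observed yield with endogenous decay: Y_obs = Y / (1 + k_d·θ_c) = 0.320 / (1 + 0.119 × 7.72) = 0.320 / 1.919 = 0.1668 g VSS/g bCOD.
Mass of bCOD removed per day: Q(S₀ − S) = 10600 × 294.8 g/m³ = 3125 kg/d.
Net biomass production P_X = Y_obs × Q·(S₀ − S) = 0.1668 × 3125 = 521.2 kg VSS/d.

P_X ≈ 521 kg VSS/d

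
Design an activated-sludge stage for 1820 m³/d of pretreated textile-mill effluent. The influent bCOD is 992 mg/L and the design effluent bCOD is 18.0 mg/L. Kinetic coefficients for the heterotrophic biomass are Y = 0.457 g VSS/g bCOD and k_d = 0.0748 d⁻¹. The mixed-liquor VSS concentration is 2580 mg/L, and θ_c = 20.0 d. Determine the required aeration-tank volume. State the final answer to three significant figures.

Rearranging the biomass balance for a CMAS with decay, V = Y·Q·ΔS·θ_c / [X·(1+k_d θ_c)] = 0.457 × 1820 × (992 − 18.0) × 20.0 / [2580 × (1 + 0.0748 × 20.0)] = 1.62×10^7 / 6440 = 2516 m³.

V ≈ 2520 m³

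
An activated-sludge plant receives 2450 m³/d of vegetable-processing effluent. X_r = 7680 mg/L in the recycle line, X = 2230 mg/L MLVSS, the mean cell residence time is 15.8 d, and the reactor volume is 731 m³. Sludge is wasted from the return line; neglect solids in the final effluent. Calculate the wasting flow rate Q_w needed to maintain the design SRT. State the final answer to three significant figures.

Q_w ≈ 13.4 m³/d

θ_c = V·X/(Q_w·X_r) when wasting from the recycle, so Q_w = V·X/(θ_c·X_r) = 731.0 × 2230 / (15.8 × 7680) = 13.43 m³/d.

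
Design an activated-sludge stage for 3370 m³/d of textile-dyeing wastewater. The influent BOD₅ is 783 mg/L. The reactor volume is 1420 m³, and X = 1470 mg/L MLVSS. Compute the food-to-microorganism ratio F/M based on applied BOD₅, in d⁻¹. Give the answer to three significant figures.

F/M ≈ 1.26 d⁻¹

Food-to-microorganism ratio F/M = Q S₀ / (V X) = 3370 × 783 / (1420 × 1470) = 1.264 d⁻¹.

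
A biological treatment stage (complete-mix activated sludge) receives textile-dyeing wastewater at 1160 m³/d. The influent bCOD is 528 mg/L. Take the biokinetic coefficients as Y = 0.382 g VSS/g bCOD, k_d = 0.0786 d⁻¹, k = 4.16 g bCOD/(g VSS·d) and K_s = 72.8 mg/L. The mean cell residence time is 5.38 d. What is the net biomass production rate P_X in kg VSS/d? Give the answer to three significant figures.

P_X ≈ 160 kg VSS/d

Effluent substrate depends only on kinetics and SRT: S = K_s(1 + k_d θ_c) / [θ_c(Yk − k_d) − 1] = 72.8 × (1 + 0.0786 × 5.38) / [5.38 × (0.382 × 4.16 − 0.0786) − 1] = 103.6 / 7.127 = 14.53 mg/L.
The observed yield is Y_obs = Y/(1 + k_d·θ_c) = 0.382 / (1 + 0.0786 × 5.38) = 0.382 / 1.423 = 0.2685 g VSS per g bCOD removed.
Q·(S₀ − S) = 1160 × (528 − 14.5) × 10⁻³ = 595.7 kg/d removed.
Biomass produced: P_X = Y_obs·Q·ΔS = 0.2685 × 595.7 ≈ 159.9 kg VSS/d.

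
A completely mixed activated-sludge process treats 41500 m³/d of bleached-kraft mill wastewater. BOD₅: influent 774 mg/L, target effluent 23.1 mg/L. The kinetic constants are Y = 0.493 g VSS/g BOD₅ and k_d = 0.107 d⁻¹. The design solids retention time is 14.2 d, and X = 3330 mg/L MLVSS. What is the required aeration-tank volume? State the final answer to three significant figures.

V ≈ 26000 m³

Steady-state biomass mass balance: V·X·(1 + k_d·θ_c) = Y·Q·(S₀ − S)·θ_c, so V = 0.493 × 41500 × (774 − 23.1) × 14.2 / [3330 × (1 + 0.107 × 14.2)] = 2.18×10^8 / 8390 = 26003 m³.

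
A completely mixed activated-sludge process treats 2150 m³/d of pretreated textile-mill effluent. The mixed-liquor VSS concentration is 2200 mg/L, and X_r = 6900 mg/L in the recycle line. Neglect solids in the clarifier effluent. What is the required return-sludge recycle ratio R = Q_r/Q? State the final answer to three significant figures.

R ≈ 0.468

Mass balance around the secondary clarifier (neglecting effluent solids): R = X / (X_r − X) = 2200 / (6900 − 2200) = 0.4681.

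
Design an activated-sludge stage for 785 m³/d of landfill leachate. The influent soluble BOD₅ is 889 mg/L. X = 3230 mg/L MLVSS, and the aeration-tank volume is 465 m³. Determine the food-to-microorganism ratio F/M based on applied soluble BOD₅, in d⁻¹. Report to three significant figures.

F/M = Q·S₀ / (V·X) = 785 × 889 / (465.0 × 3230) = 0.4646 g soluble BOD₅·(g VSS·d)⁻¹.

F/M ≈ 0.465 d⁻¹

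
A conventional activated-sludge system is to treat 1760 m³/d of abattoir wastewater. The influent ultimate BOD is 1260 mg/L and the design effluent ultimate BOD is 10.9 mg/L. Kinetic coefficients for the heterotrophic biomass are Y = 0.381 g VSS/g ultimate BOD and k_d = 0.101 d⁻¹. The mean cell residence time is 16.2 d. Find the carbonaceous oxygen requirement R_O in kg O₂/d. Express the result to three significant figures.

The observed yield is Y_obs = Y/(1 + k_d·θ_c) = 0.381 / (1 + 0.101 × 16.2) = 0.381 / 2.636 = 0.1445 g VSS per g ultimate BOD removed.
ΔS = 1260 − 10.9 = 1249 mg/L, so the substrate removal rate is 1760 × 1249/1000 = 2198 kg ultimate BOD/d.
P_X = Y_obs·Q·(S₀ − S) = 0.1445 × 2198 = 317.7 kg VSS/d.
R_O = Q·(S₀ − S) − 1.42·P_X = 2198 − 1.42 × 317.7 = 1747 kg O₂/d.

R_O ≈ 1750 kg O₂/d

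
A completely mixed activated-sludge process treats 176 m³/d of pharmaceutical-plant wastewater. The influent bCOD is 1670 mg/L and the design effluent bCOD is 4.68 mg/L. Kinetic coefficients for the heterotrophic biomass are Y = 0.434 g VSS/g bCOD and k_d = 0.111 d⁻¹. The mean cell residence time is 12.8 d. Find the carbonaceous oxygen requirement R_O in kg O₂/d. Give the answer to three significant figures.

R_O ≈ 218 kg O₂/d

Observed yield with endogenous decay: Y_obs = Y / (1 + k_d·θ_c) = 0.434 / (1 + 0.111 × 12.8) = 0.434 / 2.421 = 0.1793 g VSS/g bCOD.
Q·(S₀ − S) = 176 × (1670 − 4.68) × 10⁻³ = 293.1 kg/d removed.
Net sludge production P_X = 0.1793 × 293.1 = 52.55 kg VSS/d.
R_O = Q·ΔS − 1.42 P_X = 293.1 − 74.62 = 218.5 kg O₂/d.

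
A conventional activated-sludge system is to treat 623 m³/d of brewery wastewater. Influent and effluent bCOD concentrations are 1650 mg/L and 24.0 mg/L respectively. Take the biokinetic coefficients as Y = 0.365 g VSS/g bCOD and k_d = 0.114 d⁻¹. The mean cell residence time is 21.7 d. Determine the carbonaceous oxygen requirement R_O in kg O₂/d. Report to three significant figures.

Observed yield with endogenous decay: Y_obs = Y / (1 + k_d·θ_c) = 0.365 / (1 + 0.114 × 21.7) = 0.365 / 3.474 = 0.1051 g VSS/g bCOD.
Substrate removed = Q·(S₀ − S) = 623 m³/d × (1650 − 24.0) g/m³ = 1.01×10^6 g/d = 1013 kg/d.
Net sludge production P_X = 0.1051 × 1013 = 106.4 kg VSS/d.
R_O = Q·ΔS − 1.42 P_X = 1013 − 151.1 = 861.9 kg O₂/d.

R_O ≈ 862 kg O₂/d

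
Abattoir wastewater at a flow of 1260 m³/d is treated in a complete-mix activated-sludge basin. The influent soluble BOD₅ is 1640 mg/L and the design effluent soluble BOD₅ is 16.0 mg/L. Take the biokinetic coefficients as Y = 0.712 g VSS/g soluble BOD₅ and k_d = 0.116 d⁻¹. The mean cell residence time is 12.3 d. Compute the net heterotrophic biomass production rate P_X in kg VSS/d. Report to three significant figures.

P_X ≈ 600 kg VSS/d

The observed yield is Y_obs = Y/(1 + k_d·θ_c) = 0.712 / (1 + 0.116 × 12.3) = 0.712 / 2.427 = 0.2934 g VSS per g soluble BOD₅ removed.
Substrate removed = Q·(S₀ − S) = 1260 m³/d × (1640 − 16.0) g/m³ = 2.05×10^6 g/d = 2046 kg/d.
Biomass produced: P_X = Y_obs·Q·ΔS = 0.2934 × 2046 ≈ 600.3 kg VSS/d.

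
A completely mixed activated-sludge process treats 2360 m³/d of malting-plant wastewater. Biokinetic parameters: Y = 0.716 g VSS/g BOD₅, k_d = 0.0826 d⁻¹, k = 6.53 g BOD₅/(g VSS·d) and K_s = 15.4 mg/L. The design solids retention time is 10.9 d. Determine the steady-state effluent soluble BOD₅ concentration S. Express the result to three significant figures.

Effluent substrate depends only on kinetics and SRT: S = K_s(1 + k_d θ_c) / [θ_c(Yk − k_d) − 1] = 15.4 × (1 + 0.0826 × 10.9) / [10.9 × (0.716 × 6.53 − 0.0826) − 1] = 29.27 / 49.06 = 0.5965 mg/L.

S ≈ 0.596 mg/L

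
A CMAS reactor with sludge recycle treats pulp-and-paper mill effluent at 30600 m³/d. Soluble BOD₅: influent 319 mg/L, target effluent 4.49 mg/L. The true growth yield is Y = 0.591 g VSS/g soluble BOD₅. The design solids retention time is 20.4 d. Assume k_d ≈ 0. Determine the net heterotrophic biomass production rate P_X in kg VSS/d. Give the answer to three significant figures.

P_X ≈ 5690 kg VSS/d

No decay correction is needed, so Y_obs = Y = 0.591.
Substrate removed = Q·(S₀ − S) = 30600 m³/d × (319 − 4.49) g/m³ = 9.62×10^6 g/d = 9624 kg/d.
Biomass produced: P_X = Y_obs·Q·ΔS = 0.5910 × 9624 ≈ 5688 kg VSS/d.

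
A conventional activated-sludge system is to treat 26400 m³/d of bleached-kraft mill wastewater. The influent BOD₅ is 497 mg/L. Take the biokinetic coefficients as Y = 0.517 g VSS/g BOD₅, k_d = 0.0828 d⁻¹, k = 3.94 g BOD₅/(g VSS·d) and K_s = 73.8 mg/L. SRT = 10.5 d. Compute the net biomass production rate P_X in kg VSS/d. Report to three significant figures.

P_X ≈ 3580 kg VSS/d

Effluent substrate depends only on kinetics and SRT: S = K_s(1 + k_d θ_c) / [θ_c(Yk − k_d) − 1] = 73.8 × (1 + 0.0828 × 10.5) / [10.5 × (0.517 × 3.94 − 0.0828) − 1] = 138.0 / 19.52 = 7.068 mg/L.
The observed yield is Y_obs = Y/(1 + k_d·θ_c) = 0.517 / (1 + 0.0828 × 10.5) = 0.517 / 1.869 = 0.2766 g VSS per g BOD₅ removed.
Mass of BOD₅ removed per day: Q(S₀ − S) = 26400 × 489.9 g/m³ = 12934 kg/d.
Biomass produced: P_X = Y_obs·Q·ΔS = 0.2766 × 12934 ≈ 3577 kg VSS/d.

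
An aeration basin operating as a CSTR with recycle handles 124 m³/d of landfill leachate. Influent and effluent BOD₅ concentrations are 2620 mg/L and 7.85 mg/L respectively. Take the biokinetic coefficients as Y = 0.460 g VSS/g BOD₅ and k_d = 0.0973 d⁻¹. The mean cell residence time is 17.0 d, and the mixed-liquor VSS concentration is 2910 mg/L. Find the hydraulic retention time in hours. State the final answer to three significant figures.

τ ≈ 63.5 h

Steady-state biomass mass balance: V·X·(1 + k_d·θ_c) = Y·Q·(S₀ − S)·θ_c, so V = 0.460 × 124 × (2620 − 7.85) × 17.0 / [2910 × (1 + 0.0973 × 17.0)] = 2.53×10^6 / 7723 = 328.0 m³.
Hydraulic retention time τ = V/Q = 328.0 / 124 = 2.645 d = 63.48 h.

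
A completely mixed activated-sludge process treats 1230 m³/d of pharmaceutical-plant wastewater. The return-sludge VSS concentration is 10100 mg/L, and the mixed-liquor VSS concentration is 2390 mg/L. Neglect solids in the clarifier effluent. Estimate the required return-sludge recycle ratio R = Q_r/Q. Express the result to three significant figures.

R ≈ 0.310

Solids balance on the clarifier gives (1+R)X = R·X_r, so R = X/(X_r − X) = 2390 / (10100 − 2390) = 0.3100.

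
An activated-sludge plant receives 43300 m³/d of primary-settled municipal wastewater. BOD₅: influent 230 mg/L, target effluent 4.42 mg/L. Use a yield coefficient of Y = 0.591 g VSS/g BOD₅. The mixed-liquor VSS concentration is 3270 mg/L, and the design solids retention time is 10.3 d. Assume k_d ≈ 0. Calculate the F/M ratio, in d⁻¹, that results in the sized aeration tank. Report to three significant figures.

F/M ≈ 0.167 d⁻¹

Biomass mass balance (decay neglected): V·X = Y·Q·(S₀ − S)·θ_c, so V = 0.591 × 43300 × (230 − 4.42) × 10.3 / 3270 = 18183 m³.
Food-to-microorganism ratio F/M = Q S₀ / (V X) = 43300 × 230 / (18183 × 3270) = 0.1675 d⁻¹.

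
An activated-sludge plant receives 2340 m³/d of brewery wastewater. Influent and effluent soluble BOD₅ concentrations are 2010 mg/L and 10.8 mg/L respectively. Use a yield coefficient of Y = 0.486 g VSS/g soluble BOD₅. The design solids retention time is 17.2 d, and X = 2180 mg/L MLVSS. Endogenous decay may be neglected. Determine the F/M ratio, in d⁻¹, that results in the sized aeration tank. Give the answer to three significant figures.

V·X = Y·Q·ΔS·θ_c gives V = 0.486 × 2340 × (2010 − 10.8) × 17.2 / 2180 = 17938 m³.
F/M = applied load / biomass = Q·S₀/(V·X) = 2340 × 2010 / (17938 × 2180) = 0.1203 d⁻¹.

F/M ≈ 0.120 d⁻¹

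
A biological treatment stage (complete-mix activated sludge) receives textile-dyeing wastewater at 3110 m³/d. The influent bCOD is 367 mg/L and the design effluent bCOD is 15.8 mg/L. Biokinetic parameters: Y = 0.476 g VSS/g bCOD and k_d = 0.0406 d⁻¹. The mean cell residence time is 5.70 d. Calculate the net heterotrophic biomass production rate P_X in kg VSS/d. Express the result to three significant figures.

P_X ≈ 422 kg VSS/d

Y_obs = Y / (1 + k_d θ_c) = 0.476 / (1 + 0.0406 × 5.70) = 0.476 / 1.231 = 0.3865.
Mass of bCOD removed per day: Q(S₀ − S) = 3110 × 351.2 g/m³ = 1092 kg/d.
So the net sludge growth is P_X = 0.3865 × 1092 = 422.2 kg VSS/d.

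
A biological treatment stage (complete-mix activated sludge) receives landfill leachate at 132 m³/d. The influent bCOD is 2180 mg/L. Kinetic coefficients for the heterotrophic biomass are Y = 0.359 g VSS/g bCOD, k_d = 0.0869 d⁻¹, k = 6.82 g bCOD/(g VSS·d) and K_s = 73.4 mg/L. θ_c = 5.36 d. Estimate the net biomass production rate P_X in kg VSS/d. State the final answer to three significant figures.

Effluent substrate depends only on kinetics and SRT: S = K_s(1 + k_d θ_c) / [θ_c(Yk − k_d) − 1] = 73.4 × (1 + 0.0869 × 5.36) / [5.36 × (0.359 × 6.82 − 0.0869) − 1] = 107.6 / 11.66 = 9.229 mg/L.
Observed yield with endogenous decay: Y_obs = Y / (1 + k_d·θ_c) = 0.359 / (1 + 0.0869 × 5.36) = 0.359 / 1.466 = 0.2449 g VSS/g bCOD.
Mass of bCOD removed per day: Q(S₀ − S) = 132 × 2171 g/m³ = 286.5 kg/d.
Net biomass production P_X = Y_obs × Q·(S₀ − S) = 0.2449 × 286.5 = 70.18 kg VSS/d.

P_X ≈ 70.2 kg VSS/d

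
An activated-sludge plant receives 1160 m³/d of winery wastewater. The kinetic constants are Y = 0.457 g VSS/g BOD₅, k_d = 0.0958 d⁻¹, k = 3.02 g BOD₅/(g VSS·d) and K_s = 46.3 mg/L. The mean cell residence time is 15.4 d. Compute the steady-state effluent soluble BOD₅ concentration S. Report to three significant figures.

S ≈ 6.10 mg/L

From the Monod/SRT balance for a CMAS, S = K_s·(1+k_d θ_c)/[θ_c·(Y k − k_d) − 1] = 46.3 × (1 + 0.0958 × 15.4) / [15.4 × (0.457 × 3.02 − 0.0958) − 1] = 114.6 / 18.78 = 6.103 mg/L.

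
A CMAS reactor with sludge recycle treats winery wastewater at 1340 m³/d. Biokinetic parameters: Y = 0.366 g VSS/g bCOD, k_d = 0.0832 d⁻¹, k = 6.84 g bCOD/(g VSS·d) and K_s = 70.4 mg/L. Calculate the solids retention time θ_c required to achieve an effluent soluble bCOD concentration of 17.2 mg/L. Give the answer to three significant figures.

θ_c ≈ 2.45 d

From 1/θ_c = Y·k·S/(K_s + S) − k_d: Y·k·S/(K_s+S) = 0.366 × 6.84 × 17.2 / (70.4 + 17.2) = 0.4915 d⁻¹.
θ_c = 1/(μ − k_d) = 1/(0.4915 − 0.0832) = 1/0.4083 = 2.449 d.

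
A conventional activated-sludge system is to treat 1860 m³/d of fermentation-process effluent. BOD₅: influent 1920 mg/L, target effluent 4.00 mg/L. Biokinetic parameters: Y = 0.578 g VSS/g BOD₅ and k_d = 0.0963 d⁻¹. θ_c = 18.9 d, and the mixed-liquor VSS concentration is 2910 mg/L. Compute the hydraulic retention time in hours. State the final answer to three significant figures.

τ ≈ 61.2 h

From the SRT design equation V = Y Q (S₀−S) θ_c / [X (1 + k_d θ_c)] = 0.578 × 1860 × (1920 − 4.00) × 18.9 / [2910 × (1 + 0.0963 × 18.9)] = 3.89×10^7 / 8206 = 4744 m³.
Hydraulic retention time τ = V/Q = 4744 / 1860 = 2.551 d = 61.21 h.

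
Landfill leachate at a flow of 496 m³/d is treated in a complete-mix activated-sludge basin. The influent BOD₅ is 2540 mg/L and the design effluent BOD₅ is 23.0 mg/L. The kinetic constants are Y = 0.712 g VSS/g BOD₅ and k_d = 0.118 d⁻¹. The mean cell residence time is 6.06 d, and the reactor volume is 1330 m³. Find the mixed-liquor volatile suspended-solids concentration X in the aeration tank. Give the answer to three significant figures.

Solving the biomass balance for X: X = Y Q (S₀−S) θ_c / [V (1+k_d θ_c)] = 0.712 × 496 × (2540 − 23.0) × 6.06 / [1330 × (1 + 0.118 × 6.06)] = 2361 mg/L.

X ≈ 2360 mg/L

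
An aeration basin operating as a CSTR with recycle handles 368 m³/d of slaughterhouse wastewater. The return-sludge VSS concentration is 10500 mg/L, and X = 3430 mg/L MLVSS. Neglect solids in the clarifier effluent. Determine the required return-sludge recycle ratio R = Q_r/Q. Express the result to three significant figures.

R ≈ 0.485

Solids balance on the clarifier gives (1+R)X = R·X_r, so R = X/(X_r − X) = 3430 / (10500 − 3430) = 0.4851.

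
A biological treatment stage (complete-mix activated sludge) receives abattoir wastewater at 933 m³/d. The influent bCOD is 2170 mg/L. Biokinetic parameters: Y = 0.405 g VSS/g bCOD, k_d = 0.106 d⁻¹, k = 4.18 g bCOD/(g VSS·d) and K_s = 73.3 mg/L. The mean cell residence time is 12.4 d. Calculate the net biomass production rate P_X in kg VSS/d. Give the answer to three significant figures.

P_X ≈ 353 kg VSS/d

For a completely mixed reactor with recycle the Lawrence–McCarty relation gives S = K_s·(1 + k_d·θ_c) / [θ_c·(Y·k − k_d) − 1] = 73.3 × (1 + 0.106 × 12.4) / [12.4 × (0.405 × 4.18 − 0.106) − 1] = 169.6 / 18.68 = 9.083 mg/L.
Observed yield with endogenous decay: Y_obs = Y / (1 + k_d·θ_c) = 0.405 / (1 + 0.106 × 12.4) = 0.405 / 2.314 = 0.1750 g VSS/g bCOD.
ΔS = 2170 − 9.08 = 2161 mg/L, so the substrate removal rate is 933 × 2161/1000 = 2016 kg bCOD/d.
Net biomass production P_X = Y_obs × Q·(S₀ − S) = 0.1750 × 2016 = 352.8 kg VSS/d.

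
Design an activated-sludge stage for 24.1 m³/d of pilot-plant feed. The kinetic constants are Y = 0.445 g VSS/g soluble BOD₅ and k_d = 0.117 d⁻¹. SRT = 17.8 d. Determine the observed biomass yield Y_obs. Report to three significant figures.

Y_obs ≈ 0.144 g VSS/g soluble BOD₅

Observed yield with endogenous decay: Y_obs = Y / (1 + k_d·θ_c) = 0.445 / (1 + 0.117 × 17.8) = 0.445 / 3.083 = 0.1444 g VSS/g soluble BOD₅.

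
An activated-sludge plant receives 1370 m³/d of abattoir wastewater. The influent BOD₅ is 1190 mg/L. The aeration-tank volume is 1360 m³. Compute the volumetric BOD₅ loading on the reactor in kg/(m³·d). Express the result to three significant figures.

L_v ≈ 1.20 kg BOD₅/(m³·d)

Volumetric loading L_v = Q·S₀ / V = 1370 × 1190 g/m³ / 1360 m³ = 1199 g/(m³·d) = 1.199 kg BOD₅/(m³·d).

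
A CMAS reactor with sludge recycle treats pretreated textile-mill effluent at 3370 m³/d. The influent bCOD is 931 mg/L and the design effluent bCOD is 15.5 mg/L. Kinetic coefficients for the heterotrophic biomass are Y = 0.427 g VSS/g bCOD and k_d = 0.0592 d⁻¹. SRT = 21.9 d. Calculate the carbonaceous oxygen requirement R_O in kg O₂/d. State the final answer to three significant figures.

R_O ≈ 2270 kg O₂/d

Observed yield with endogenous decay: Y_obs = Y / (1 + k_d·θ_c) = 0.427 / (1 + 0.0592 × 21.9) = 0.427 / 2.296 = 0.1859 g VSS/g bCOD.
ΔS = 931 − 15.5 = 915.5 mg/L, so the substrate removal rate is 3370 × 915.5/1000 = 3085 kg bCOD/d.
P_X = Y_obs·Q·(S₀ − S) = 0.1859 × 3085 = 573.7 kg VSS/d.
R_O = Q·(S₀ − S) − 1.42·P_X = 3085 − 1.42 × 573.7 = 2271 kg O₂/d.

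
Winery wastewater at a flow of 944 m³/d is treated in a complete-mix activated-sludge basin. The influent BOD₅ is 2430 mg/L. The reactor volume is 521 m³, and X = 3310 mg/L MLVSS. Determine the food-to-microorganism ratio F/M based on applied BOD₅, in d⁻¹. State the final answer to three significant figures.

F/M ≈ 1.33 d⁻¹

F/M = Q·S₀ / (V·X) = 944 × 2430 / (521.0 × 3310) = 1.330 g BOD₅·(g VSS·d)⁻¹.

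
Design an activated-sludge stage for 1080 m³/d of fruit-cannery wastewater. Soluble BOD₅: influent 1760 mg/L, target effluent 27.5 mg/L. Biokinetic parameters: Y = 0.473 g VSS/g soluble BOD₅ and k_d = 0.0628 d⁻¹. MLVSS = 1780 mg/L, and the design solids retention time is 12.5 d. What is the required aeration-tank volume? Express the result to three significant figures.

V ≈ 3480 m³

Steady-state biomass mass balance: V·X·(1 + k_d·θ_c) = Y·Q·(S₀ − S)·θ_c, so V = 0.473 × 1080 × (1760 − 27.5) × 12.5 / [1780 × (1 + 0.0628 × 12.5)] = 1.11×10^7 / 3177 = 3482 m³.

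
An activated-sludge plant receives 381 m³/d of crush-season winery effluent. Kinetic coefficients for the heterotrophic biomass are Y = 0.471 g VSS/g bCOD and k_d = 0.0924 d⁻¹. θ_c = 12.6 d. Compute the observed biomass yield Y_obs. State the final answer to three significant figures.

Y_obs ≈ 0.218 g VSS/g bCOD

Observed yield with endogenous decay: Y_obs = Y / (1 + k_d·θ_c) = 0.471 / (1 + 0.0924 × 12.6) = 0.471 / 2.164 = 0.2176 g VSS/g bCOD.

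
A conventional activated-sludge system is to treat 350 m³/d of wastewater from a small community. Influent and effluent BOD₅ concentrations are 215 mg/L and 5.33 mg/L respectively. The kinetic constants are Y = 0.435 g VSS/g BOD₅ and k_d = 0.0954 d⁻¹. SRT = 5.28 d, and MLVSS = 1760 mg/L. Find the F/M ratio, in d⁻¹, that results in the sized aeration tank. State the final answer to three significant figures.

Steady-state biomass mass balance: V·X·(1 + k_d·θ_c) = Y·Q·(S₀ − S)·θ_c, so V = 0.435 × 350 × (215 − 5.33) × 5.28 / [1760 × (1 + 0.0954 × 5.28)] = 1.69×10^5 / 2647 = 63.69 m³.
F/M = applied load / biomass = Q·S₀/(V·X) = 350 × 215 / (63.69 × 1760) = 0.6713 d⁻¹.

F/M ≈ 0.671 d⁻¹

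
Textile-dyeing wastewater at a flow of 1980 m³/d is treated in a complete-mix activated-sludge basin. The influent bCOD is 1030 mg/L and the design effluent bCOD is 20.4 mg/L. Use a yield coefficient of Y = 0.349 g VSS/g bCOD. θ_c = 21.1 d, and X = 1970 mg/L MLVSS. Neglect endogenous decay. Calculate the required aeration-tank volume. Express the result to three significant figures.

With k_d = 0 the design equation reduces to V = Y Q (S₀−S) θ_c / X = 0.349 × 1980 × (1030 − 20.4) × 21.1 / 1970 = 7472 m³.

V ≈ 7470 m³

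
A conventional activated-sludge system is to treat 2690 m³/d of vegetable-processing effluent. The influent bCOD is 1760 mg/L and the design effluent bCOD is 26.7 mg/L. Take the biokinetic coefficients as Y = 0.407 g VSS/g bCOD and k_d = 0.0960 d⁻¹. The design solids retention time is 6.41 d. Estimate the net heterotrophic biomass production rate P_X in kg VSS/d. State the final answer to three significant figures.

The observed yield is Y_obs = Y/(1 + k_d·θ_c) = 0.407 / (1 + 0.0960 × 6.41) = 0.407 / 1.615 = 0.2520 g VSS per g bCOD removed.
ΔS = 1760 − 26.7 = 1733 mg/L, so the substrate removal rate is 2690 × 1733/1000 = 4663 kg bCOD/d.
Net biomass production P_X = Y_obs × Q·(S₀ − S) = 0.2520 × 4663 = 1175 kg VSS/d.

P_X ≈ 1170 kg VSS/d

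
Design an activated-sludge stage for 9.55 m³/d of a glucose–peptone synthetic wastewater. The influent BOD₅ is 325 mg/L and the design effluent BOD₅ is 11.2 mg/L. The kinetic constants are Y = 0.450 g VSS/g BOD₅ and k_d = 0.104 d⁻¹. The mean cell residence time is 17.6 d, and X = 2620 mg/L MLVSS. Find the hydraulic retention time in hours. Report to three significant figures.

τ ≈ 8.04 h

Steady-state biomass mass balance: V·X·(1 + k_d·θ_c) = Y·Q·(S₀ − S)·θ_c, so V = 0.450 × 9.55 × (325 − 11.2) × 17.6 / [2620 × (1 + 0.104 × 17.6)] = 2.37×10^4 / 7416 = 3.201 m³.
HRT = V/Q = 3.201 m³ / 9.55 m³·d⁻¹ = 0.3351 d × 24 = 8.043 h.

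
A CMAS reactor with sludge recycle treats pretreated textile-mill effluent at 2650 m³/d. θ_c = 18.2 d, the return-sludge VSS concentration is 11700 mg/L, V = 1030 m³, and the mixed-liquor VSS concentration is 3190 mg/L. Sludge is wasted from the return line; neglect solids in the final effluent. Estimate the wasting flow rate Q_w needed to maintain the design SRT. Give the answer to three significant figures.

θ_c = V·X/(Q_w·X_r) when wasting from the recycle, so Q_w = V·X/(θ_c·X_r) = 1030 × 3190 / (18.2 × 11700) = 15.43 m³/d.

Q_w ≈ 15.4 m³/d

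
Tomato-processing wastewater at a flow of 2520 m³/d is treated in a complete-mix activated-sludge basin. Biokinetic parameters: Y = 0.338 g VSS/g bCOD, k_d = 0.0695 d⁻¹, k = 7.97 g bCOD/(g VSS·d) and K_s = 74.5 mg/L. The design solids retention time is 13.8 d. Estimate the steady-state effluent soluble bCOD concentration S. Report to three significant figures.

For a completely mixed reactor with recycle the Lawrence–McCarty relation gives S = K_s·(1 + k_d·θ_c) / [θ_c·(Y·k − k_d) − 1] = 74.5 × (1 + 0.0695 × 13.8) / [13.8 × (0.338 × 7.97 − 0.0695) − 1] = 146.0 / 35.22 = 4.144 mg/L.

S ≈ 4.14 mg/L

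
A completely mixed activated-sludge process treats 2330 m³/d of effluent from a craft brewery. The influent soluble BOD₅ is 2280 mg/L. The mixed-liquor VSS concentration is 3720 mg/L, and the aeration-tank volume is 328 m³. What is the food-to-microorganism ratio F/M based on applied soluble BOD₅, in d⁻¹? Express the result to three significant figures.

F/M = applied load / biomass = Q·S₀/(V·X) = 2330 × 2280 / (328.0 × 3720) = 4.354 d⁻¹.

F/M ≈ 4.35 d⁻¹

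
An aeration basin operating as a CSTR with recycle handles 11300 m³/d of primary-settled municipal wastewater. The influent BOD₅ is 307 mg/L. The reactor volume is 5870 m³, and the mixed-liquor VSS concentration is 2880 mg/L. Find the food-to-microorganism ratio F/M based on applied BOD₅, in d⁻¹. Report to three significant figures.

F/M ≈ 0.205 d⁻¹

F/M = Q·S₀ / (V·X) = 11300 × 307 / (5870 × 2880) = 0.2052 g BOD₅·(g VSS·d)⁻¹.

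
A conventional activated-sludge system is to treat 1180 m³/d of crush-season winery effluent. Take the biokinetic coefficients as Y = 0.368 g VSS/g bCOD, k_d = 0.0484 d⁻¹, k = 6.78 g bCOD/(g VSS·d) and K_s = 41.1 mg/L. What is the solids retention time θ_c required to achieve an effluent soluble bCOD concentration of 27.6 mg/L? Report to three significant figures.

Specific growth rate at S = 27.6 mg/L: μ = YkS/(K_s+S) = 0.368·6.78·27.6/(41.1+27.6) = 1.002 d⁻¹.
θ_c = 1/(μ − k_d) = 1/(1.002 − 0.0484) = 1/0.9540 = 1.048 d.

θ_c ≈ 1.05 d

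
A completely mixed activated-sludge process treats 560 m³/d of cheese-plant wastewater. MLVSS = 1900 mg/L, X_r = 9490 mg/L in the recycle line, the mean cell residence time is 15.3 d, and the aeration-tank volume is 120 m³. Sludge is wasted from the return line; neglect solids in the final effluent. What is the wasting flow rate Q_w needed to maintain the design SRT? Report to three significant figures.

Wasting from the return line (neglecting effluent solids): Q_w = V·X / (θ_c·X_r) = 120.0 × 1900 / (15.3 × 9490) = 1.570 m³/d.

Q_w ≈ 1.57 m³/d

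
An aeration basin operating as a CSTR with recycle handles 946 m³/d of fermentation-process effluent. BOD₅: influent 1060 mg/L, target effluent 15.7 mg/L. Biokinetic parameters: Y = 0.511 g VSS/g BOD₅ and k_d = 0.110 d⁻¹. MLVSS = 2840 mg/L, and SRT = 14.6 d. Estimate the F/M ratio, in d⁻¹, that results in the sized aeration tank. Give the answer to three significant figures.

Rearranging the biomass balance for a CMAS with decay, V = Y·Q·ΔS·θ_c / [X·(1+k_d θ_c)] = 0.511 × 946 × (1060 − 15.7) × 14.6 / [2840 × (1 + 0.110 × 14.6)] = 7.37×10^6 / 7401 = 995.9 m³.
F/M = applied load / biomass = Q·S₀/(V·X) = 946 × 1060 / (995.9 × 2840) = 0.3546 d⁻¹.

F/M ≈ 0.355 d⁻¹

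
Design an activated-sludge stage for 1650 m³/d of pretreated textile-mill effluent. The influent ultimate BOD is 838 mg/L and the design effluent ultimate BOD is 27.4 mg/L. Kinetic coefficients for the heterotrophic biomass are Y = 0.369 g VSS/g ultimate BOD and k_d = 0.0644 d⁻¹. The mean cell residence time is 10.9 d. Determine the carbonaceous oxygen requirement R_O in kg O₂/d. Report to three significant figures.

The observed yield is Y_obs = Y/(1 + k_d·θ_c) = 0.369 / (1 + 0.0644 × 10.9) = 0.369 / 1.702 = 0.2168 g VSS per g ultimate BOD removed.
Substrate removed = Q·(S₀ − S) = 1650 m³/d × (838 − 27.4) g/m³ = 1.34×10^6 g/d = 1337 kg/d.
Biomass synthesised: P_X = Y_obs × 1337 = 290.0 kg VSS/d.
R_O = Q·(S₀ − S) − 1.42·P_X = 1337 − 1.42 × 290.0 = 925.7 kg O₂/d.

R_O ≈ 926 kg O₂/d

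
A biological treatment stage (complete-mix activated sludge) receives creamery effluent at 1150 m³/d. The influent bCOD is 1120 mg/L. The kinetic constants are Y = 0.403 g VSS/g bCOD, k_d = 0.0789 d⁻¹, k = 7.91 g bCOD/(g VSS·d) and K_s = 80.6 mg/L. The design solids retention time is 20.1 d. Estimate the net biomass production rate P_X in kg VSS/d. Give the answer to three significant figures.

P_X ≈ 200 kg VSS/d

From the Monod/SRT balance for a CMAS, S = K_s·(1+k_d θ_c)/[θ_c·(Y k − k_d) − 1] = 80.6 × (1 + 0.0789 × 20.1) / [20.1 × (0.403 × 7.91 − 0.0789) − 1] = 208.4 / 61.49 = 3.390 mg/L.
Observed yield with endogenous decay: Y_obs = Y / (1 + k_d·θ_c) = 0.403 / (1 + 0.0789 × 20.1) = 0.403 / 2.586 = 0.1558 g VSS/g bCOD.
Q·(S₀ − S) = 1150 × (1120 − 3.39) × 10⁻³ = 1284 kg/d removed.
So the net sludge growth is P_X = 0.1558 × 1284 = 200.1 kg VSS/d.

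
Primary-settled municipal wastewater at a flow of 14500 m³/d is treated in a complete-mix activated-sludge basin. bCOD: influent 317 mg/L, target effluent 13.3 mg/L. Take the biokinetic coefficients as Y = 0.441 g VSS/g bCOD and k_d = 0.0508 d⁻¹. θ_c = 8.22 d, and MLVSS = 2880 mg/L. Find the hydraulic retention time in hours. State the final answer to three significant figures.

τ ≈ 6.47 h

Rearranging the biomass balance for a CMAS with decay, V = Y·Q·ΔS·θ_c / [X·(1+k_d θ_c)] = 0.441 × 14500 × (317 − 13.3) × 8.22 / [2880 × (1 + 0.0508 × 8.22)] = 1.6×10^7 / 4083 = 3910 m³.
τ = V/Q = 3910/14500 = 0.2697 d, or 6.472 h.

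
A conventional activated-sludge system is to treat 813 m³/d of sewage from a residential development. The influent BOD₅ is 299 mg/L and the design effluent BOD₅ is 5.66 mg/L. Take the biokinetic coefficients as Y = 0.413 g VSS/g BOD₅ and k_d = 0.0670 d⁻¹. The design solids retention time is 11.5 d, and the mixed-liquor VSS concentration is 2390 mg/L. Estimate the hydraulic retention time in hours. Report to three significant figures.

Rearranging the biomass balance for a CMAS with decay, V = Y·Q·ΔS·θ_c / [X·(1+k_d θ_c)] = 0.413 × 813 × (299 − 5.66) × 11.5 / [2390 × (1 + 0.0670 × 11.5)] = 1.13×10^6 / 4231 = 267.7 m³.
τ = V/Q = 267.7/813 = 0.3292 d, or 7.902 h.

τ ≈ 7.90 h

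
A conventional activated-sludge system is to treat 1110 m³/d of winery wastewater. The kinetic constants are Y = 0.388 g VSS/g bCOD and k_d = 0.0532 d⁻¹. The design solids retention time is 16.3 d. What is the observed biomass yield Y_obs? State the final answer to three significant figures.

Observed yield with endogenous decay: Y_obs = Y / (1 + k_d·θ_c) = 0.388 / (1 + 0.0532 × 16.3) = 0.388 / 1.867 = 0.2078 g VSS/g bCOD.

Y_obs ≈ 0.208 g VSS/g bCOD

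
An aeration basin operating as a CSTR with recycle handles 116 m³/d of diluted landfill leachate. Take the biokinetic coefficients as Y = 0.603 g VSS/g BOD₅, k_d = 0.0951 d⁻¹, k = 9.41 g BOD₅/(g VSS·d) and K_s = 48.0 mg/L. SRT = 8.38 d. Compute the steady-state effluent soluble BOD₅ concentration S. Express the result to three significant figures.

Effluent substrate depends only on kinetics and SRT: S = K_s(1 + k_d θ_c) / [θ_c(Yk − k_d) − 1] = 48.0 × (1 + 0.0951 × 8.38) / [8.38 × (0.603 × 9.41 − 0.0951) − 1] = 86.25 / 45.75 = 1.885 mg/L.

S ≈ 1.89 mg/L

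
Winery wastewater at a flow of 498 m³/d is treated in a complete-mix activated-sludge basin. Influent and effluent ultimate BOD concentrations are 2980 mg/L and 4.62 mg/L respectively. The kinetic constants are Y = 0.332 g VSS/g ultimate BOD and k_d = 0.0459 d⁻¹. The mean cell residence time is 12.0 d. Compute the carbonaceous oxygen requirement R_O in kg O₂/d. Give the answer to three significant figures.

Y_obs = Y / (1 + k_d θ_c) = 0.332 / (1 + 0.0459 × 12.0) = 0.332 / 1.551 = 0.2141.
Substrate removed = Q·(S₀ − S) = 498 m³/d × (2980 − 4.62) g/m³ = 1.48×10^6 g/d = 1482 kg/d.
Net sludge production P_X = 0.2141 × 1482 = 317.2 kg VSS/d.
R_O = Q·(S₀ − S) − 1.42·P_X = 1482 − 1.42 × 317.2 = 1031 kg O₂/d.

R_O ≈ 1030 kg O₂/d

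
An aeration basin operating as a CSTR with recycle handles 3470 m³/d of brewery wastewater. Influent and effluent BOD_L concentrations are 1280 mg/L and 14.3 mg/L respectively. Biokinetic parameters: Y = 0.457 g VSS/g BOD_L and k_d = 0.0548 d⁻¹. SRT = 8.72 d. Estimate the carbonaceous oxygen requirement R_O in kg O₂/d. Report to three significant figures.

The observed yield is Y_obs = Y/(1 + k_d·θ_c) = 0.457 / (1 + 0.0548 × 8.72) = 0.457 / 1.478 = 0.3092 g VSS per g BOD_L removed.
ΔS = 1280 − 14.3 = 1266 mg/L, so the substrate removal rate is 3470 × 1266/1000 = 4392 kg BOD_L/d.
Biomass synthesised: P_X = Y_obs × 4392 = 1358 kg VSS/d.
Carbonaceous O₂ demand = substrate oxidised − cell-mass equivalent = 4392 − 1.42 × 1358 = 2463 kg O₂/d.

R_O ≈ 2460 kg O₂/d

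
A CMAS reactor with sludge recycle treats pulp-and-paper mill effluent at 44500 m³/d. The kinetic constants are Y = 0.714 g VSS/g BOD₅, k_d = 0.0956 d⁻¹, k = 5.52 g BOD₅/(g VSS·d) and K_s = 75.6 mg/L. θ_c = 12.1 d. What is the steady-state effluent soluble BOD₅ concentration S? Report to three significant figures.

S ≈ 3.58 mg/L

From the Monod/SRT balance for a CMAS, S = K_s·(1+k_d θ_c)/[θ_c·(Y k − k_d) − 1] = 75.6 × (1 + 0.0956 × 12.1) / [12.1 × (0.714 × 5.52 − 0.0956) − 1] = 163.1 / 45.53 = 3.581 mg/L.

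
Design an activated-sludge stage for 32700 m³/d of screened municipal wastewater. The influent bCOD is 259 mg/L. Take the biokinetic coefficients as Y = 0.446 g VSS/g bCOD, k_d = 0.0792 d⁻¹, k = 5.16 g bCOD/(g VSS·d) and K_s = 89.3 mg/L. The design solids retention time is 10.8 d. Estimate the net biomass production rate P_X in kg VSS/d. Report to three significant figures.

For a completely mixed reactor with recycle the Lawrence–McCarty relation gives S = K_s·(1 + k_d·θ_c) / [θ_c·(Y·k − k_d) − 1] = 89.3 × (1 + 0.0792 × 10.8) / [10.8 × (0.446 × 5.16 − 0.0792) − 1] = 165.7 / 23.00 = 7.204 mg/L.
Y_obs = Y / (1 + k_d θ_c) = 0.446 / (1 + 0.0792 × 10.8) = 0.446 / 1.855 = 0.2404.
ΔS = 259 − 7.20 = 251.8 mg/L, so the substrate removal rate is 32700 × 251.8/1000 = 8234 kg bCOD/d.
P_X = Y_obs · Q(S₀ − S) = 0.2404 × 8234 = 1979 kg VSS/d.

P_X ≈ 1980 kg VSS/d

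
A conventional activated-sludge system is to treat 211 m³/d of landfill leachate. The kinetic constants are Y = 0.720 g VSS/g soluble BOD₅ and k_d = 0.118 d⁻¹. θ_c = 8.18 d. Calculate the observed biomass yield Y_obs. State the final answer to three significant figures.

Y_obs ≈ 0.366 g VSS/g soluble BOD₅

Observed yield with endogenous decay: Y_obs = Y / (1 + k_d·θ_c) = 0.720 / (1 + 0.118 × 8.18) = 0.720 / 1.965 = 0.3664 g VSS/g soluble BOD₅.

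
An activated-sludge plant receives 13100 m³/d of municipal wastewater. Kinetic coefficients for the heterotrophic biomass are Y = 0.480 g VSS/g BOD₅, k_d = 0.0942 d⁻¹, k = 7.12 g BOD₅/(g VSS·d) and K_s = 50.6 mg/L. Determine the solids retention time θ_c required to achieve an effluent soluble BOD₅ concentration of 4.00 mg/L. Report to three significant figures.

θ_c ≈ 6.40 d

From 1/θ_c = Y·k·S/(K_s + S) − k_d: Y·k·S/(K_s+S) = 0.480 × 7.12 × 4.00 / (50.6 + 4.00) = 0.2504 d⁻¹.
θ_c = 1/(μ − k_d) = 1/(0.2504 − 0.0942) = 1/0.1562 = 6.403 d.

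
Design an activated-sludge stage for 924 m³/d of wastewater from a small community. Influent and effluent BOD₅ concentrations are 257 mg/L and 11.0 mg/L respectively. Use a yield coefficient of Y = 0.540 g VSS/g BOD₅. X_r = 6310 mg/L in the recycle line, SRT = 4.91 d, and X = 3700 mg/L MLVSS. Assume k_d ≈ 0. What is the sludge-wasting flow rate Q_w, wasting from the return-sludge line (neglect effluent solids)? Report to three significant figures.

V·X = Y·Q·ΔS·θ_c gives V = 0.540 × 924 × (257 − 11.0) × 4.91 / 3700 = 162.9 m³.
Q_w = (V·X)/(θ_c X_r) = 162.9 × 3700 / (4.91 × 6310) = 19.45 m³/d.

Q_w ≈ 19.5 m³/d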